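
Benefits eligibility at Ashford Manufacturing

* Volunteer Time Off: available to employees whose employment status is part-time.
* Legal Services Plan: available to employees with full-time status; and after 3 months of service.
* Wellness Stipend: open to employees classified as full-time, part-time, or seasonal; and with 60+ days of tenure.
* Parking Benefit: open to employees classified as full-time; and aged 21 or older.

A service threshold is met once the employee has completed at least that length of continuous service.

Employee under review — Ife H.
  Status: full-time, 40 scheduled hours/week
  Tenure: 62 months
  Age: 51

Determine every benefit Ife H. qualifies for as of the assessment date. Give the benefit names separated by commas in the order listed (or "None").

Volunteer Time Off — status full-time ✗ (requires part-time) → not eligible.
Legal Services Plan — status full-time ✓; service 62 months ≥ 3 months ✓ → eligible.
Wellness Stipend — status full-time ✓; service 62 months ≥ 60 days ✓ → eligible.
Parking Benefit — status full-time ✓; age 51 ≥ 21 ✓ → eligible.

Legal Services Plan, Wellness Stipend, Parking Benefit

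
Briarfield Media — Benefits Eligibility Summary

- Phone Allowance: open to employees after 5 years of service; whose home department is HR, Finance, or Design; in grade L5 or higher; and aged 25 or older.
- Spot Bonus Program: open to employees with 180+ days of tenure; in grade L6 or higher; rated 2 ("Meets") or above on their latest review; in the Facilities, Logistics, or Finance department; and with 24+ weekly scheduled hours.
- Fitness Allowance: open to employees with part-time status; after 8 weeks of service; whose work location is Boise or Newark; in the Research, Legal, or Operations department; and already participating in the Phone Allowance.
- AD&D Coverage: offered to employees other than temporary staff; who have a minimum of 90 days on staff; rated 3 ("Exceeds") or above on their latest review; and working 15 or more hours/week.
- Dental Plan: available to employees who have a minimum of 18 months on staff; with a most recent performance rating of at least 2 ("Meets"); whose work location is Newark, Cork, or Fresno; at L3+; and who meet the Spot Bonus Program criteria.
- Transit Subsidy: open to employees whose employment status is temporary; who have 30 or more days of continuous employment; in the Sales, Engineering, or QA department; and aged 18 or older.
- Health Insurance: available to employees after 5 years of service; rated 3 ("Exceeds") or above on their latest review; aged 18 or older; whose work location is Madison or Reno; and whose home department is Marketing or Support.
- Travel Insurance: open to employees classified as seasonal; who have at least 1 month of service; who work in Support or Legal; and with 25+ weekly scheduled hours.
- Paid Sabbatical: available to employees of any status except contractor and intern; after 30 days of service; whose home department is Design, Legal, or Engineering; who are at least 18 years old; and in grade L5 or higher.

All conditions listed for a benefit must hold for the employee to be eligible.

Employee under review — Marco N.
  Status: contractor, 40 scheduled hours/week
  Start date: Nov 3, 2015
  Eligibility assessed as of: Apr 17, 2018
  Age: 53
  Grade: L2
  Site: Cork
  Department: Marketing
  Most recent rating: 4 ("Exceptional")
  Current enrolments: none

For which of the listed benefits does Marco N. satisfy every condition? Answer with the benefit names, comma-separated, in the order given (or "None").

Service from Nov 3, 2015 to Apr 17, 2018: 896 days.
Phone Allowance — service 896 days < 5 years (≈1825 days) ✗ → not eligible.
Spot Bonus Program — service 896 days ≥ 180 days ✓; grade L2 < L6 ✗ → not eligible.
Fitness Allowance — status contractor ✗ (requires part-time) → not eligible.
AD&D Coverage — status contractor ✓ (not excluded); service 896 days ≥ 90 days ✓; rating 4 ≥ 3 ✓; 40 hrs/wk ≥ 15 ✓ → eligible.
Dental Plan — service 896 days ≥ 18 months (≈540 days) ✓; rating 4 ≥ 2 ✓; site Cork ✓; grade L2 < L3 ✗ → not eligible.
Transit Subsidy — status contractor ✗ (requires temporary) → not eligible.
Health Insurance — service 896 days < 5 years (≈1825 days) ✗ → not eligible.
Travel Insurance — status contractor ✗ (requires seasonal) → not eligible.
Paid Sabbatical — status contractor ✗ (excluded) → not eligible.

AD&D Coverage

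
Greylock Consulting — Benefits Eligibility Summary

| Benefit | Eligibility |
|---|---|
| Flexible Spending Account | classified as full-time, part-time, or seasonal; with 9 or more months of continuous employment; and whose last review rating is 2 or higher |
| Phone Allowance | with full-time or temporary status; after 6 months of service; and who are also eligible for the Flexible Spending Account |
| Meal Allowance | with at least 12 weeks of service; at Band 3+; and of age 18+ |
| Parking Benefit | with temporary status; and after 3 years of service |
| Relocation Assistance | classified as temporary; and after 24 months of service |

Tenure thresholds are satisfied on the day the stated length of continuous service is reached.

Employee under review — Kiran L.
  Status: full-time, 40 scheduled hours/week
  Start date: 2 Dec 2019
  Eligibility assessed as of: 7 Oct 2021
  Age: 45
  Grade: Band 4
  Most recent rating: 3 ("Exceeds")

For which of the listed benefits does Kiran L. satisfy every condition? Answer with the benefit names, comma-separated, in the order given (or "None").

Service from 2 Dec 2019 to 7 Oct 2021: 675 days.
Flexible Spending Account — status full-time ✓; service 675 days ≥ 9 months (≈270 days) ✓; rating 3 ≥ 2 ✓ → eligible.
Phone Allowance — status full-time ✓; service 675 days ≥ 6 months (≈180 days) ✓; eligible for Flexible Spending Account ✓ → eligible.
Meal Allowance — service 675 days ≥ 12 weeks (≈84 days) ✓; grade Band 4 ≥ Band 3 ✓; age 45 ≥ 18 ✓ → eligible.
Parking Benefit — status full-time ✗ (requires temporary) → not eligible.
Relocation Assistance — status full-time ✗ (requires temporary) → not eligible.

Flexible Spending Account, Phone Allowance, Meal Allowance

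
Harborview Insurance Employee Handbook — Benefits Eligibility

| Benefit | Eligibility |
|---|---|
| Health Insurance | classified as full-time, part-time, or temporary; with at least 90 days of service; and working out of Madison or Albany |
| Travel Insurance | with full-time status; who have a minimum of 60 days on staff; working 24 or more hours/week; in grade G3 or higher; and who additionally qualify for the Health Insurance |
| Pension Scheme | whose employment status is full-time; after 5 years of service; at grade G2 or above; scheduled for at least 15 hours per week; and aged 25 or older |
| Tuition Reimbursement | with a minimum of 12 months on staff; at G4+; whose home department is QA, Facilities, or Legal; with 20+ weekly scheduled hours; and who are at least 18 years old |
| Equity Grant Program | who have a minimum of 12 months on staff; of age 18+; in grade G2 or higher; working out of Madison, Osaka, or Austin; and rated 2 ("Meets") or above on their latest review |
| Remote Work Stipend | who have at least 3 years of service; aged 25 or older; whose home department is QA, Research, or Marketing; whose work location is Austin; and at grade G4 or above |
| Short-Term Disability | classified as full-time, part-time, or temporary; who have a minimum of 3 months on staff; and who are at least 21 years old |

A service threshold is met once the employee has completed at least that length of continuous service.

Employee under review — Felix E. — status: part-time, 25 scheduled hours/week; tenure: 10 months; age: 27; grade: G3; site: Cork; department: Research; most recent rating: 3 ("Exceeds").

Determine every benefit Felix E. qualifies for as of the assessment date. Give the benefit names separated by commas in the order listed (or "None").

Short-Term Disability

Health Insurance — status part-time ✓; service 10 months ≥ 90 days ✓; site Cork ✗ (not Madison or Albany) → not eligible.
Travel Insurance — status part-time ✗ (requires full-time) → not eligible.
Pension Scheme — status part-time ✗ (requires full-time) → not eligible.
Tuition Reimbursement — service 10 months < 12 months ✗ → not eligible.
Equity Grant Program — service 10 months < 12 months ✗ → not eligible.
Remote Work Stipend — service 10 months < 3 years (≈1095 days) ✗ → not eligible.
Short-Term Disability — status part-time ✓; service 10 months ≥ 3 months ✓; age 27 ≥ 21 ✓ → eligible.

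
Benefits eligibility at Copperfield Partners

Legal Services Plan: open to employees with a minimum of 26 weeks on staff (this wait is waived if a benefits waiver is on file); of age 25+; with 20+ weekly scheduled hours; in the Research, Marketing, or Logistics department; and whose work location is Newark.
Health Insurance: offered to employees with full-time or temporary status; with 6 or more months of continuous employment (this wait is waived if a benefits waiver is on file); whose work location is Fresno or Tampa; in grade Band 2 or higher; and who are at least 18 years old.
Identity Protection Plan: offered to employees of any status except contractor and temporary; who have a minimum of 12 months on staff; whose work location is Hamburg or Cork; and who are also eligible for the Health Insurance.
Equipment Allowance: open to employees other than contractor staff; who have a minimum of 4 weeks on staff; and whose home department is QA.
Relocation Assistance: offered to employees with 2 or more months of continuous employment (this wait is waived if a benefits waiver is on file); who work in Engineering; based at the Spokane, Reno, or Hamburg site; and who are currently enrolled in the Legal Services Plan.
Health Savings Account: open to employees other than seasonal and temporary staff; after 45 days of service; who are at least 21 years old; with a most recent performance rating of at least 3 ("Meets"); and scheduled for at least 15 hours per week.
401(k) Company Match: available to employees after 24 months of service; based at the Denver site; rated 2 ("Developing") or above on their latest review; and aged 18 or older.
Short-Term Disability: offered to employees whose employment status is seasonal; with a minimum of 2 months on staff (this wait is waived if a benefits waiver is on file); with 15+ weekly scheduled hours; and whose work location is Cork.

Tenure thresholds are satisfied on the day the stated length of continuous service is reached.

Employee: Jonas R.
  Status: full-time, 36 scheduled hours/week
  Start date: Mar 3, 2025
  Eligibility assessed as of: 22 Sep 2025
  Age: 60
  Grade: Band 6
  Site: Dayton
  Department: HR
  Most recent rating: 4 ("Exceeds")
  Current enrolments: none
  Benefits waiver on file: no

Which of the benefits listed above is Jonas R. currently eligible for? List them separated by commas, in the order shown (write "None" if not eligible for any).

Health Savings Account

Service from Mar 3, 2025 to 22 Sep 2025: 203 days.
Legal Services Plan — no waiver, service 203 days ≥ 26 weeks (≈182 days) ✓; age 60 ≥ 25 ✓; 36 hrs/wk ≥ 20 ✓; dept HR ✗ → not eligible.
Health Insurance — status full-time ✓; no waiver, service 203 days ≥ 6 months (≈180 days) ✓; site Dayton ✗ (not Fresno or Tampa) → not eligible.
Identity Protection Plan — status full-time ✓ (not excluded); service 203 days < 12 months (≈360 days) ✗ → not eligible.
Equipment Allowance — status full-time ✓ (not excluded); service 203 days ≥ 4 weeks (≈28 days) ✓; dept HR ✗ → not eligible.
Relocation Assistance — no waiver, service 203 days ≥ 2 months (≈60 days) ✓; dept HR ✗ → not eligible.
Health Savings Account — status full-time ✓ (not excluded); service 203 days ≥ 45 days ✓; age 60 ≥ 21 ✓; rating 4 ≥ 3 ✓; 36 hrs/wk ≥ 15 ✓ → eligible.
401(k) Company Match — service 203 days < 24 months (≈720 days) ✗ → not eligible.
Short-Term Disability — status full-time ✗ (requires seasonal) → not eligible.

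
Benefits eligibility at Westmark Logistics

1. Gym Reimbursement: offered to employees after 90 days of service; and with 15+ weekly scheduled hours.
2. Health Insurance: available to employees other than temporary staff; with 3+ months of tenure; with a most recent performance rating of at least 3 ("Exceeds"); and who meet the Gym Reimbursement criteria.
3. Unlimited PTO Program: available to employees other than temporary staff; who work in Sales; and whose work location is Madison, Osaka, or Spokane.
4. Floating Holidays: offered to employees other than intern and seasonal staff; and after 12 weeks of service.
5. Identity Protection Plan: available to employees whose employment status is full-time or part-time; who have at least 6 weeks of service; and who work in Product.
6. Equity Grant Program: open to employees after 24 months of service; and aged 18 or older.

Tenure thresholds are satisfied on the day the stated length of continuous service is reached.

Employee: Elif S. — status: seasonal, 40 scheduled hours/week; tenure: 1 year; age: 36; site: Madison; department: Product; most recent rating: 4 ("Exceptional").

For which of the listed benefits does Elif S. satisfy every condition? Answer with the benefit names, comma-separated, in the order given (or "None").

Gym Reimbursement, Health Insurance

Gym Reimbursement — service 1 year ≥ 90 days ✓; 40 hrs/wk ≥ 15 ✓ → eligible.
Health Insurance — status seasonal ✓ (not excluded); service 1 year ≥ 3 months (≈90 days) ✓; rating 4 ≥ 3 ✓; eligible for Gym Reimbursement ✓ → eligible.
Unlimited PTO Program — status seasonal ✓ (not excluded); dept Product ✗ → not eligible.
Floating Holidays — status seasonal ✗ (excluded) → not eligible.
Identity Protection Plan — status seasonal ✗ (requires full-time or part-time) → not eligible.
Equity Grant Program — service 1 year < 24 months (≈720 days) ✗ → not eligible.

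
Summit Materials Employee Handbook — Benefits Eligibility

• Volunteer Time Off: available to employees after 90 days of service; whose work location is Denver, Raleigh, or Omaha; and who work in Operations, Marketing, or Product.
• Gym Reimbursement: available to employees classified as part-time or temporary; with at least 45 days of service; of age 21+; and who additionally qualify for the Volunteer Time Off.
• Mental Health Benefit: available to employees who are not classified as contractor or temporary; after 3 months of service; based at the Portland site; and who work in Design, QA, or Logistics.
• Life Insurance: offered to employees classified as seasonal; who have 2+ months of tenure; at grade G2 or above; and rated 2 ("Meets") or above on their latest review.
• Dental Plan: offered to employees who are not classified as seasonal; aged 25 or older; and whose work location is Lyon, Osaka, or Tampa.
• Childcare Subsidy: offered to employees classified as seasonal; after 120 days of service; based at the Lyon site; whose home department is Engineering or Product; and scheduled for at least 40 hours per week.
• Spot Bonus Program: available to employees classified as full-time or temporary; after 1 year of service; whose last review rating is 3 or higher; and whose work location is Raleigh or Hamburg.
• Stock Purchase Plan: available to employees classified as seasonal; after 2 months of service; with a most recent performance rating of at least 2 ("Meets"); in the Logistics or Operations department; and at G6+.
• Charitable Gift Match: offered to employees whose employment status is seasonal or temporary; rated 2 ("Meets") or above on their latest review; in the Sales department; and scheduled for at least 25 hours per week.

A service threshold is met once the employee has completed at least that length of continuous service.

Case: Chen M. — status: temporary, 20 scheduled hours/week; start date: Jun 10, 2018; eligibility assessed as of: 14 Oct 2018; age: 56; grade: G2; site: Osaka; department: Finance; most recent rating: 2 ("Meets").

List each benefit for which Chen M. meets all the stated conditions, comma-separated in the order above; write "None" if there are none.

Service from Jun 10, 2018 to 14 Oct 2018: 126 days.
Volunteer Time Off — service 126 days ≥ 90 days ✓; site Osaka ✗ (not Denver, Raleigh, or Omaha) → not eligible.
Gym Reimbursement — status temporary ✓; service 126 days ≥ 45 days ✓; age 56 ≥ 21 ✓; not eligible for Volunteer Time Off ✗ → not eligible.
Mental Health Benefit — status temporary ✗ (excluded) → not eligible.
Life Insurance — status temporary ✗ (requires seasonal) → not eligible.
Dental Plan — status temporary ✓ (not excluded); age 56 ≥ 25 ✓; site Osaka ✓ → eligible.
Childcare Subsidy — status temporary ✗ (requires seasonal) → not eligible.
Spot Bonus Program — status temporary ✓; service 126 days < 1 year (≈365 days) ✗ → not eligible.
Stock Purchase Plan — status temporary ✗ (requires seasonal) → not eligible.
Charitable Gift Match — status temporary ✓; rating 2 ≥ 2 ✓; dept Finance ✗ → not eligible.

Dental Plan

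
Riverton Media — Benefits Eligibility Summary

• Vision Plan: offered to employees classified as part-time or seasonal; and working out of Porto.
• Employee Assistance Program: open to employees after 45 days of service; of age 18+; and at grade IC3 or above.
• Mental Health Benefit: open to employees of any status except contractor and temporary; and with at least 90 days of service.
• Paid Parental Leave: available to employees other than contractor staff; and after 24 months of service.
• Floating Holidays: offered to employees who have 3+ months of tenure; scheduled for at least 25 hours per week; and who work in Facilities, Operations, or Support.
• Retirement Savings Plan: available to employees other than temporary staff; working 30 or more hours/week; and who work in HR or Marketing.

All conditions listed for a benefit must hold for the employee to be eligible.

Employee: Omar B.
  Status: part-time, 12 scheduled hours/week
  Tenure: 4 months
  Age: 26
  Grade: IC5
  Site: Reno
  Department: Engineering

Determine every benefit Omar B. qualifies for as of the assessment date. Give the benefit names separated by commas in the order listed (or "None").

Vision Plan — status part-time ✓; site Reno ✗ (not Porto) → not eligible.
Employee Assistance Program — service 4 months ≥ 45 days ✓; age 26 ≥ 18 ✓; grade IC5 ≥ IC3 ✓ → eligible.
Mental Health Benefit — status part-time ✓ (not excluded); service 4 months ≥ 90 days ✓ → eligible.
Paid Parental Leave — status part-time ✓ (not excluded); service 4 months < 24 months ✗ → not eligible.
Floating Holidays — service 4 months ≥ 3 months ✓; 12 hrs/wk < 25 ✗ → not eligible.
Retirement Savings Plan — status part-time ✓ (not excluded); 12 hrs/wk < 30 ✗ → not eligible.

Employee Assistance Program, Mental Health Benefit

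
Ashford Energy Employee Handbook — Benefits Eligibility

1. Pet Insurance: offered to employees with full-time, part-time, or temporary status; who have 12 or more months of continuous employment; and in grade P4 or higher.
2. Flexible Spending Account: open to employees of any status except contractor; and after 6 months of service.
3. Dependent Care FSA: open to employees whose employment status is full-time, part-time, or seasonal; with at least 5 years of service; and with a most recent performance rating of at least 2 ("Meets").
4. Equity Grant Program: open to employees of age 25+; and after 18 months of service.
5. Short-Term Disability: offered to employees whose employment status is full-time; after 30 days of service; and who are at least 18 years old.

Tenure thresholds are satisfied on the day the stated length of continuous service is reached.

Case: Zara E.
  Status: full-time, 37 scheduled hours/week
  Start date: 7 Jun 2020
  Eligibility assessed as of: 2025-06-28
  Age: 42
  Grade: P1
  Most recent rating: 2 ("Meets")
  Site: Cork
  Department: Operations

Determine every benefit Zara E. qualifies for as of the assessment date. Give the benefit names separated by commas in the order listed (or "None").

Service from 7 Jun 2020 to 2025-06-28: 1847 days.
Pet Insurance — status full-time ✓; service 1847 days ≥ 12 months (≈360 days) ✓; grade P1 < P4 ✗ → not eligible.
Flexible Spending Account — status full-time ✓ (not excluded); service 1847 days ≥ 6 months (≈180 days) ✓ → eligible.
Dependent Care FSA — status full-time ✓; service 1847 days ≥ 5 years (≈1825 days) ✓; rating 2 ≥ 2 ✓ → eligible.
Equity Grant Program — age 42 ≥ 25 ✓; service 1847 days ≥ 18 months (≈540 days) ✓ → eligible.
Short-Term Disability — status full-time ✓; service 1847 days ≥ 30 days ✓; age 42 ≥ 18 ✓ → eligible.

Flexible Spending Account, Dependent Care FSA, Equity Grant Program, Short-Term Disability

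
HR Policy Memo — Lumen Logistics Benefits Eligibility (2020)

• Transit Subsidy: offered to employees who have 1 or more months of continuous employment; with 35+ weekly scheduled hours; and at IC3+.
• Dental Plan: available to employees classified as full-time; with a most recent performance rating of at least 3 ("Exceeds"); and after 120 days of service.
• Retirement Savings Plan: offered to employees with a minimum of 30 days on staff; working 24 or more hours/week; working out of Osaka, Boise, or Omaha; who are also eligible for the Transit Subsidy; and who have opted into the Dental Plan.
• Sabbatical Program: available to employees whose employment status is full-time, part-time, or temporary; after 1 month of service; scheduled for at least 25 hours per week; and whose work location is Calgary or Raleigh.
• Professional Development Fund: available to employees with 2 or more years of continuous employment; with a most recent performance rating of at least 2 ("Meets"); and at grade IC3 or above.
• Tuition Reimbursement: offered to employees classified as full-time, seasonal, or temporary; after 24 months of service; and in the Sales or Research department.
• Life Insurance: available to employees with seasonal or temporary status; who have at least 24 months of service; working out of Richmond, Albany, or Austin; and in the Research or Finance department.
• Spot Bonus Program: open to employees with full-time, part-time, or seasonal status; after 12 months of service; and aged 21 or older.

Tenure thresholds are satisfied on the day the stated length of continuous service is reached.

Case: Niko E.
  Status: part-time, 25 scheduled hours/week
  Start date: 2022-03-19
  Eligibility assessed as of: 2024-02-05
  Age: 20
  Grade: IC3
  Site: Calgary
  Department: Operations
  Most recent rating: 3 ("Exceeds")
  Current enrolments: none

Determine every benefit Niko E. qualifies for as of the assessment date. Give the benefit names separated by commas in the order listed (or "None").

Sabbatical Program

Service from 2022-03-19 to 2024-02-05: 688 days.
Transit Subsidy — service 688 days ≥ 1 month (≈30 days) ✓; 25 hrs/wk < 35 ✗ → not eligible.
Dental Plan — status part-time ✗ (requires full-time) → not eligible.
Retirement Savings Plan — service 688 days ≥ 30 days ✓; 25 hrs/wk ≥ 24 ✓; site Calgary ✗ (not Osaka, Boise, or Omaha) → not eligible.
Sabbatical Program — status part-time ✓; service 688 days ≥ 1 month (≈30 days) ✓; 25 hrs/wk ≥ 25 ✓; site Calgary ✓ → eligible.
Professional Development Fund — service 688 days < 2 years (≈730 days) ✗ → not eligible.
Tuition Reimbursement — status part-time ✗ (requires full-time, seasonal, or temporary) → not eligible.
Life Insurance — status part-time ✗ (requires seasonal or temporary) → not eligible.
Spot Bonus Program — status part-time ✓; service 688 days ≥ 12 months (≈360 days) ✓; age 20 < 21 ✗ → not eligible.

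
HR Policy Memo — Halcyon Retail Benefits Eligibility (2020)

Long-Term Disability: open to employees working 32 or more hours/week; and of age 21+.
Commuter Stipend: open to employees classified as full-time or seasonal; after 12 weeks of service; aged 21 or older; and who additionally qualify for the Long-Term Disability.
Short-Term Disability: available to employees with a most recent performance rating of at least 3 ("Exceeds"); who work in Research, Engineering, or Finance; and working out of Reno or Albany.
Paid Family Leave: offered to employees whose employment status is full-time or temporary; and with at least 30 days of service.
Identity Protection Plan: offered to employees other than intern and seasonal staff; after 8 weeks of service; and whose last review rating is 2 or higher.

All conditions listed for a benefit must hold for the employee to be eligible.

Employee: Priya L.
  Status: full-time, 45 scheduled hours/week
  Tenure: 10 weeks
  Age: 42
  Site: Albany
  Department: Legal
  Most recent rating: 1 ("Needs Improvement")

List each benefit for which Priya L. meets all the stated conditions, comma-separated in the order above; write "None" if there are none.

Long-Term Disability, Paid Family Leave

Long-Term Disability — 45 hrs/wk ≥ 32 ✓; age 42 ≥ 21 ✓ → eligible.
Commuter Stipend — status full-time ✓; service 10 weeks < 12 weeks ✗ → not eligible.
Short-Term Disability — rating 1 < 3 ✗ → not eligible.
Paid Family Leave — status full-time ✓; service 10 weeks ≥ 30 days ✓ → eligible.
Identity Protection Plan — status full-time ✓ (not excluded); service 10 weeks ≥ 8 weeks ✓; rating 1 < 2 ✗ → not eligible.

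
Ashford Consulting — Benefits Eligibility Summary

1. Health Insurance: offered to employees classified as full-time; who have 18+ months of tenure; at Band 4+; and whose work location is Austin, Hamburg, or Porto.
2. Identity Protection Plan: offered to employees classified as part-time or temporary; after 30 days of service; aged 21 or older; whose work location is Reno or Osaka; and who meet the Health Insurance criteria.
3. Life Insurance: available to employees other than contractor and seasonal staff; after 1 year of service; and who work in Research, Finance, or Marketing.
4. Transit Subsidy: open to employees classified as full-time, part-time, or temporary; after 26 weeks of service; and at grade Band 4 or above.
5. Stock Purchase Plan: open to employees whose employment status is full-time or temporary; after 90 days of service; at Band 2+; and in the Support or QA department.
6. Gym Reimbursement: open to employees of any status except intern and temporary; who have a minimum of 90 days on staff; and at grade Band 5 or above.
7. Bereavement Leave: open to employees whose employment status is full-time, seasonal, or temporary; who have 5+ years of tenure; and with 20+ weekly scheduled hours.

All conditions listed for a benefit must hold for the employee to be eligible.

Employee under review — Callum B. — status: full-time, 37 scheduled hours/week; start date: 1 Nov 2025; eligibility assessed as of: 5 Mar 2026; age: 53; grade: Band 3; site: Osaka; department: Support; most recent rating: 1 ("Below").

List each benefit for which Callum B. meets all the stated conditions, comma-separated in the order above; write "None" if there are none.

Service from 1 Nov 2025 to 5 Mar 2026: 124 days.
Health Insurance — status full-time ✓; service 124 days < 18 months (≈540 days) ✗ → not eligible.
Identity Protection Plan — status full-time ✗ (requires part-time or temporary) → not eligible.
Life Insurance — status full-time ✓ (not excluded); service 124 days < 1 year (≈365 days) ✗ → not eligible.
Transit Subsidy — status full-time ✓; service 124 days < 26 weeks (≈182 days) ✗ → not eligible.
Stock Purchase Plan — status full-time ✓; service 124 days ≥ 90 days ✓; grade Band 3 ≥ Band 2 ✓; dept Support ✓ → eligible.
Gym Reimbursement — status full-time ✓ (not excluded); service 124 days ≥ 90 days ✓; grade Band 3 < Band 5 ✗ → not eligible.
Bereavement Leave — status full-time ✓; service 124 days < 5 years (≈1825 days) ✗ → not eligible.

Stock Purchase Plan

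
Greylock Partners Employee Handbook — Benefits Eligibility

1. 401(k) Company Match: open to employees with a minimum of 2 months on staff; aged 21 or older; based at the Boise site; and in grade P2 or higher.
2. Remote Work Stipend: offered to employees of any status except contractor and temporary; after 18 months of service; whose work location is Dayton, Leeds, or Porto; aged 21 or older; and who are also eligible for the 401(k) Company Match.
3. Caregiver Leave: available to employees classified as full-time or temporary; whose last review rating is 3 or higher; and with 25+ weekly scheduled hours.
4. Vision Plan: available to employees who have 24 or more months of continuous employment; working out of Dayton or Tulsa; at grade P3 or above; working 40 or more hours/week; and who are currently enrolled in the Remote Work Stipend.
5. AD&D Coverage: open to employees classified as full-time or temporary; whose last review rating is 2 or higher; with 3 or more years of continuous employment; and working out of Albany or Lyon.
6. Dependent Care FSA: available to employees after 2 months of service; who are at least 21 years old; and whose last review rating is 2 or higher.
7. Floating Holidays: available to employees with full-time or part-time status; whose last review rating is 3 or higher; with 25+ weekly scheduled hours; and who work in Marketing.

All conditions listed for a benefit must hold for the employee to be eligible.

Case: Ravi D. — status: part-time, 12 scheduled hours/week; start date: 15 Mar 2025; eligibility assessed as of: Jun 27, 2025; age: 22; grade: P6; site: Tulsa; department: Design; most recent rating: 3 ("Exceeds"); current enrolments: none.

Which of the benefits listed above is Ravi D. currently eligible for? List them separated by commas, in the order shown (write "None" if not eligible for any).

Service from 15 Mar 2025 to Jun 27, 2025: 104 days.
401(k) Company Match — service 104 days ≥ 2 months (≈60 days) ✓; age 22 ≥ 21 ✓; site Tulsa ✗ (not Boise) → not eligible.
Remote Work Stipend — status part-time ✓ (not excluded); service 104 days < 18 months (≈540 days) ✗ → not eligible.
Caregiver Leave — status part-time ✗ (requires full-time or temporary) → not eligible.
Vision Plan — service 104 days < 24 months (≈720 days) ✗ → not eligible.
AD&D Coverage — status part-time ✗ (requires full-time or temporary) → not eligible.
Dependent Care FSA — service 104 days ≥ 2 months (≈60 days) ✓; age 22 ≥ 21 ✓; rating 3 ≥ 2 ✓ → eligible.
Floating Holidays — status part-time ✓; rating 3 ≥ 3 ✓; 12 hrs/wk < 25 ✗ → not eligible.

Dependent Care FSA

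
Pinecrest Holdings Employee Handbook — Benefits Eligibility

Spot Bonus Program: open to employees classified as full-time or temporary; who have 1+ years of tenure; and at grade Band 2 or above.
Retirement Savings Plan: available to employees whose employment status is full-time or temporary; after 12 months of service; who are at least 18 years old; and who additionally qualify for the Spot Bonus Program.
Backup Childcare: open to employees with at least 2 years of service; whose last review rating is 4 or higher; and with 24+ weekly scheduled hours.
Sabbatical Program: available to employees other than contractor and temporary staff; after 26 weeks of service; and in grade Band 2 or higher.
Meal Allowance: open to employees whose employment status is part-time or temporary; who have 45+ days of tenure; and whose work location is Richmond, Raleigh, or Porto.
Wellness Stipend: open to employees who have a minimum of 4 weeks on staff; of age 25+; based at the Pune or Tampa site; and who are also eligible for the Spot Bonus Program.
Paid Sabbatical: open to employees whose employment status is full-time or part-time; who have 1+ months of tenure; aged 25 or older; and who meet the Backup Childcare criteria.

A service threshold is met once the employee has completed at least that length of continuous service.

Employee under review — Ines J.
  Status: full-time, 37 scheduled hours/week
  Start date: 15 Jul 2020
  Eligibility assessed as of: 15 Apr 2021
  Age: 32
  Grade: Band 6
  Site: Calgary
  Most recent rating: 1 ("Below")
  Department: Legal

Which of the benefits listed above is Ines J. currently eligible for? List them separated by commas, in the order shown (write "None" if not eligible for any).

Service from 15 Jul 2020 to 15 Apr 2021: 274 days.
Spot Bonus Program — status full-time ✓; service 274 days < 1 year (≈365 days) ✗ → not eligible.
Retirement Savings Plan — status full-time ✓; service 274 days < 12 months (≈360 days) ✗ → not eligible.
Backup Childcare — service 274 days < 2 years (≈730 days) ✗ → not eligible.
Sabbatical Program — status full-time ✓ (not excluded); service 274 days ≥ 26 weeks (≈182 days) ✓; grade Band 6 ≥ Band 2 ✓ → eligible.
Meal Allowance — status full-time ✗ (requires part-time or temporary) → not eligible.
Wellness Stipend — service 274 days ≥ 4 weeks (≈28 days) ✓; age 32 ≥ 25 ✓; site Calgary ✗ (not Pune or Tampa) → not eligible.
Paid Sabbatical — status full-time ✓; service 274 days ≥ 1 month (≈30 days) ✓; age 32 ≥ 25 ✓; not eligible for Backup Childcare ✗ → not eligible.

Sabbatical Program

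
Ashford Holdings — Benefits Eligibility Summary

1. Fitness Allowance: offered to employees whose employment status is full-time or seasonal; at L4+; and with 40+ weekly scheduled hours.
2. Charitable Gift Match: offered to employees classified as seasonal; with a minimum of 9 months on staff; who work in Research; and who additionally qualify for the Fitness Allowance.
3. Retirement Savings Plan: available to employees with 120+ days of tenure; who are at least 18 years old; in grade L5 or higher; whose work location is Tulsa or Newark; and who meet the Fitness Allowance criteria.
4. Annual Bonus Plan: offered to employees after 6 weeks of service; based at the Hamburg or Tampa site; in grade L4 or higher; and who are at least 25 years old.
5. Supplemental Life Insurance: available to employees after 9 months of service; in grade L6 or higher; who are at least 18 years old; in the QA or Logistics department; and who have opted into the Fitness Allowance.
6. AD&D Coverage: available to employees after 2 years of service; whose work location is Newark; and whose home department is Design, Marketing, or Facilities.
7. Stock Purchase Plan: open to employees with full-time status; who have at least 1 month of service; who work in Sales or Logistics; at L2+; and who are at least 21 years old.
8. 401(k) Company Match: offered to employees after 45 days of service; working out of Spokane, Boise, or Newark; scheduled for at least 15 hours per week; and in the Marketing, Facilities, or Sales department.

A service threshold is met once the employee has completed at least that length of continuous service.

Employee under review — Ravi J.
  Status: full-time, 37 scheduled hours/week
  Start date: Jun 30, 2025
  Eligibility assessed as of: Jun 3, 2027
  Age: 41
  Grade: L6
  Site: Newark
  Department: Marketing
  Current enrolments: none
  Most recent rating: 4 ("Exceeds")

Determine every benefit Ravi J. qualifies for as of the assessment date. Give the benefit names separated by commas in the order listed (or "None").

Service from Jun 30, 2025 to Jun 3, 2027: 703 days.
Fitness Allowance — status full-time ✓; grade L6 ≥ L4 ✓; 37 hrs/wk < 40 ✗ → not eligible.
Charitable Gift Match — status full-time ✗ (requires seasonal) → not eligible.
Retirement Savings Plan — service 703 days ≥ 120 days ✓; age 41 ≥ 18 ✓; grade L6 ≥ L5 ✓; site Newark ✓; not eligible for Fitness Allowance ✗ → not eligible.
Annual Bonus Plan — service 703 days ≥ 6 weeks (≈42 days) ✓; site Newark ✗ (not Hamburg or Tampa) → not eligible.
Supplemental Life Insurance — service 703 days ≥ 9 months (≈270 days) ✓; grade L6 ≥ L6 ✓; age 41 ≥ 18 ✓; dept Marketing ✗ → not eligible.
AD&D Coverage — service 703 days < 2 years (≈730 days) ✗ → not eligible.
Stock Purchase Plan — status full-time ✓; service 703 days ≥ 1 month (≈30 days) ✓; dept Marketing ✗ → not eligible.
401(k) Company Match — service 703 days ≥ 45 days ✓; site Newark ✓; 37 hrs/wk ≥ 15 ✓; dept Marketing ✓ → eligible.

401(k) Company Match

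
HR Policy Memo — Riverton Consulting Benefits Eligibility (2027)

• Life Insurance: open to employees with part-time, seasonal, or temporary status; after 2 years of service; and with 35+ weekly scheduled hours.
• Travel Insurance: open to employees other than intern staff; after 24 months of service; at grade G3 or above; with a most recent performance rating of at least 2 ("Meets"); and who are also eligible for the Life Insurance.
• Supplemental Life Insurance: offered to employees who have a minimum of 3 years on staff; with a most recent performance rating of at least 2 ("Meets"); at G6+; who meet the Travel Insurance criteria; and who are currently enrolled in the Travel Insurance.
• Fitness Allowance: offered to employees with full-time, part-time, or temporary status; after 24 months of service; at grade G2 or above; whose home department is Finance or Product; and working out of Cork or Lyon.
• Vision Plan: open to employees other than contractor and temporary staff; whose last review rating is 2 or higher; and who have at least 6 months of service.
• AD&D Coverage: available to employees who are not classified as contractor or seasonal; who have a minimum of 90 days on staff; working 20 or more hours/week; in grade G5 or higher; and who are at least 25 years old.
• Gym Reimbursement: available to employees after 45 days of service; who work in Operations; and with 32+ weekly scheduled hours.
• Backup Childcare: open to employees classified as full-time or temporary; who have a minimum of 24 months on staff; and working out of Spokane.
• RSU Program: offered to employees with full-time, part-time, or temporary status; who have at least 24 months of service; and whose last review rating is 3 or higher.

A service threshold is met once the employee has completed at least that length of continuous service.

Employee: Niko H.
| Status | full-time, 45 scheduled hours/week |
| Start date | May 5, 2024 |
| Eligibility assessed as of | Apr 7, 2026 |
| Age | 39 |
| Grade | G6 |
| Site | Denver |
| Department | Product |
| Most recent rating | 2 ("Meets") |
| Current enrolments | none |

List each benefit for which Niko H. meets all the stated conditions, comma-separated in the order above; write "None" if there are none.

Service from May 5, 2024 to Apr 7, 2026: 702 days.
Life Insurance — status full-time ✗ (requires part-time, seasonal, or temporary) → not eligible.
Travel Insurance — status full-time ✓ (not excluded); service 702 days < 24 months (≈720 days) ✗ → not eligible.
Supplemental Life Insurance — service 702 days < 3 years (≈1095 days) ✗ → not eligible.
Fitness Allowance — status full-time ✓; service 702 days < 24 months (≈720 days) ✗ → not eligible.
Vision Plan — status full-time ✓ (not excluded); rating 2 ≥ 2 ✓; service 702 days ≥ 6 months (≈180 days) ✓ → eligible.
AD&D Coverage — status full-time ✓ (not excluded); service 702 days ≥ 90 days ✓; 45 hrs/wk ≥ 20 ✓; grade G6 ≥ G5 ✓; age 39 ≥ 25 ✓ → eligible.
Gym Reimbursement — service 702 days ≥ 45 days ✓; dept Product ✗ → not eligible.
Backup Childcare — status full-time ✓; service 702 days < 24 months (≈720 days) ✗ → not eligible.
RSU Program — status full-time ✓; service 702 days < 24 months (≈720 days) ✗ → not eligible.

Vision Plan, AD&D Coverage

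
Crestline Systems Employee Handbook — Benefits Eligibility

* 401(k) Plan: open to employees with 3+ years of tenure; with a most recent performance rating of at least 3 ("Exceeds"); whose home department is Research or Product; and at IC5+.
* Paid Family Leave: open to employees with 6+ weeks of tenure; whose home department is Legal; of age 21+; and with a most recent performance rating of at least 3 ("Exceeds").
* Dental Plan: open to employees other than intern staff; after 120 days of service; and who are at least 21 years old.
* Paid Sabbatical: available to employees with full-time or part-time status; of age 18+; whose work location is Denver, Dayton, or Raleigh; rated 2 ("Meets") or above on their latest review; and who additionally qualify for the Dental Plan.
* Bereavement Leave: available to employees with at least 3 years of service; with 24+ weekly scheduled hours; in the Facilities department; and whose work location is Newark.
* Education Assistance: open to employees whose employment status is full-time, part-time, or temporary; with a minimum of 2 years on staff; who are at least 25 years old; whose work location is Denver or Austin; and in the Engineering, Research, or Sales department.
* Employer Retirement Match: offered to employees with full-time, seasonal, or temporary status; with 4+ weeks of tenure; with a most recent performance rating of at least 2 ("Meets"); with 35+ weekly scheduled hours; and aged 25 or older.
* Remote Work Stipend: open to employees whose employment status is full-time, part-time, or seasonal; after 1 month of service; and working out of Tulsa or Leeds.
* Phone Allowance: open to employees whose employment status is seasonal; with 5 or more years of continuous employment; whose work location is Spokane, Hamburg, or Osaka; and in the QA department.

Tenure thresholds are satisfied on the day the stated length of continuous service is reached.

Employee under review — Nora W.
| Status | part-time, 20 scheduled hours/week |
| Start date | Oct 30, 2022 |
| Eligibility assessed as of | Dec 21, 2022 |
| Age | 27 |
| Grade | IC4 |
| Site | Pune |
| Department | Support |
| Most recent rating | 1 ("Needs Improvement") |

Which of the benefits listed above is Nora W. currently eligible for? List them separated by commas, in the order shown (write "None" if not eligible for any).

Service from Oct 30, 2022 to Dec 21, 2022: 52 days.
401(k) Plan — service 52 days < 3 years (≈1095 days) ✗ → not eligible.
Paid Family Leave — service 52 days ≥ 6 weeks (≈42 days) ✓; dept Support ✗ → not eligible.
Dental Plan — status part-time ✓ (not excluded); service 52 days < 120 days ✗ → not eligible.
Paid Sabbatical — status part-time ✓; age 27 ≥ 18 ✓; site Pune ✗ (not Denver, Dayton, or Raleigh) → not eligible.
Bereavement Leave — service 52 days < 3 years (≈1095 days) ✗ → not eligible.
Education Assistance — status part-time ✓; service 52 days < 2 years (≈730 days) ✗ → not eligible.
Employer Retirement Match — status part-time ✗ (requires full-time, seasonal, or temporary) → not eligible.
Remote Work Stipend — status part-time ✓; service 52 days ≥ 1 month (≈30 days) ✓; site Pune ✗ (not Tulsa or Leeds) → not eligible.
Phone Allowance — status part-time ✗ (requires seasonal) → not eligible.

None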